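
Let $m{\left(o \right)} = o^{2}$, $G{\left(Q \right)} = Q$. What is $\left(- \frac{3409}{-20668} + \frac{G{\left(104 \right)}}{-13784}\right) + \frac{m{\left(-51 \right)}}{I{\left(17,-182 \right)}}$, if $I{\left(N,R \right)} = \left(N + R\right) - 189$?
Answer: $- \frac{15106656537}{2101046876} \approx -7.1901$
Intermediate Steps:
$I{\left(N,R \right)} = -189 + N + R$
$\left(- \frac{3409}{-20668} + \frac{G{\left(104 \right)}}{-13784}\right) + \frac{m{\left(-51 \right)}}{I{\left(17,-182 \right)}} = \left(- \frac{3409}{-20668} + \frac{104}{-13784}\right) + \frac{\left(-51\right)^{2}}{-189 + 17 - 182} = \left(\left(-3409\right) \left(- \frac{1}{20668}\right) + 104 \left(- \frac{1}{13784}\right)\right) + \frac{2601}{-354} = \left(\frac{3409}{20668} - \frac{13}{1723}\right) + 2601 \left(- \frac{1}{354}\right) = \frac{5605023}{35610964} - \frac{867}{118} = - \frac{15106656537}{2101046876}$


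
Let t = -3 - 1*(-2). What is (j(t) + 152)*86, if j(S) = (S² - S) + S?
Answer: 13158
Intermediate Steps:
t = -1 (t = -3 + 2 = -1)
j(S) = S²
(j(t) + 152)*86 = ((-1)² + 152)*86 = (1 + 152)*86 = 153*86 = 13158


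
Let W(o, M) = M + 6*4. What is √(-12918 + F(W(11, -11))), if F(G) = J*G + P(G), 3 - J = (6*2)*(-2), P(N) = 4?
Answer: I*√12563 ≈ 112.08*I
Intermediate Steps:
J = 27 (J = 3 - 6*2*(-2) = 3 - 12*(-2) = 3 - 1*(-24) = 3 + 24 = 27)
W(o, M) = 24 + M (W(o, M) = M + 24 = 24 + M)
F(G) = 4 + 27*G (F(G) = 27*G + 4 = 4 + 27*G)
√(-12918 + F(W(11, -11))) = √(-12918 + (4 + 27*(24 - 11))) = √(-12918 + (4 + 27*13)) = √(-12918 + (4 + 351)) = √(-12918 + 355) = √(-12563) = I*√12563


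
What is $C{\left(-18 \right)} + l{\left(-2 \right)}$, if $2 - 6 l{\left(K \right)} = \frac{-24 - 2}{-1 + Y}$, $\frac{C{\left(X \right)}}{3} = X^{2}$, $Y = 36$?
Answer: $\frac{34036}{35} \approx 972.46$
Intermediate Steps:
$C{\left(X \right)} = 3 X^{2}$
$l{\left(K \right)} = \frac{16}{35}$ ($l{\left(K \right)} = \frac{1}{3} - \frac{\left(-24 - 2\right) \frac{1}{-1 + 36}}{6} = \frac{1}{3} - \frac{\left(-26\right) \frac{1}{35}}{6} = \frac{1}{3} - - \frac{13}{105} = \frac{1}{3} + \frac{13}{105} = \frac{16}{35}$)
$C{\left(-18 \right)} + l{\left(-2 \right)} = 3 \left(-18\right)^{2} + \frac{16}{35} = 3 \cdot 324 + \frac{16}{35} = 972 + \frac{16}{35} = \frac{34036}{35}$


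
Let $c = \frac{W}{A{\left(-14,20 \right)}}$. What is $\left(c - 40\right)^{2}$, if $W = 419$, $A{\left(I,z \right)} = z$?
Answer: $\frac{145161}{400} \approx 362.9$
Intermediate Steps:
$c = \frac{419}{20} \approx 20.95$
$\left(c - 40\right)^{2} = \left(\frac{419}{20} - 40\right)^{2} = \left(- \frac{381}{20}\right)^{2} = \frac{145161}{400}$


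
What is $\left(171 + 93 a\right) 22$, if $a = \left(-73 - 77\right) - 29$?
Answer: $-362472$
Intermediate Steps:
$a = -179$ ($a = -150 - 29 = -179$)
$\left(171 + 93 a\right) 22 = \left(171 + 93 \left(-179\right)\right) 22 = \left(171 - 16647\right) 22 = \left(-16476\right) 22 = -362472$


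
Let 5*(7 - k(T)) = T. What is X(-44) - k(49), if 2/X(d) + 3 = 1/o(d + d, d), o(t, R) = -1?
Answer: 23/10 ≈ 2.3000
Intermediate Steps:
k(T) = 7 - T/5
X(d) = -½ (X(d) = 2/(-3 + 1/(-1)) = 2/(-3 - 1) = 2/(-4) = 2*(-¼) = -½)
X(-44) - k(49) = -½ - (7 - ⅕*49) = -½ - (7 - 49/5) = -½ - 1*(-14/5) = -½ + 14/5 = 23/10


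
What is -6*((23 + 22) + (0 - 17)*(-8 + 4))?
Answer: -678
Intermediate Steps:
-6*((23 + 22) + (0 - 17)*(-8 + 4)) = -6*(45 - 17*(-4)) = -6*(45 + 68) = -6*113 = -678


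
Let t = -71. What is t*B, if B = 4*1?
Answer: -284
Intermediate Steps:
B = 4
t*B = -71*4 = -284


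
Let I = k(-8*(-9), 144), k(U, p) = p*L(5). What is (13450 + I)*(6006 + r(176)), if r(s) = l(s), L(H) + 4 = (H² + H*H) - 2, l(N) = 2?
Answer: 118874288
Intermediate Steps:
L(H) = -6 + 2*H² (L(H) = -4 + ((H² + H*H) - 2) = -4 + ((H² + H²) - 2) = -4 + (2*H² - 2) = -4 + (-2 + 2*H²) = -6 + 2*H²)
r(s) = 2
k(U, p) = 44*p (k(U, p) = p*(-6 + 2*5²) = p*(-6 + 2*25) = p*(-6 + 50) = p*44 = 44*p)
I = 6336 (I = 44*144 = 6336)
(13450 + I)*(6006 + r(176)) = (13450 + 6336)*(6006 + 2) = 19786*6008 = 118874288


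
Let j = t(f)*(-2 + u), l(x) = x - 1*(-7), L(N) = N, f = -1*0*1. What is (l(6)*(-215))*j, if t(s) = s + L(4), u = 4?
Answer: -22360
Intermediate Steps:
f = 0 (f = 0*1 = 0)
l(x) = 7 + x (l(x) = x + 7 = 7 + x)
t(s) = 4 + s (t(s) = s + 4 = 4 + s)
j = 8 (j = (4 + 0)*(-2 + 4) = 4*2 = 8)
(l(6)*(-215))*j = ((7 + 6)*(-215))*8 = (13*(-215))*8 = -2795*8 = -22360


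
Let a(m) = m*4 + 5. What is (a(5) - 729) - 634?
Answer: -1338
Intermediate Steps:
a(m) = 5 + 4*m (a(m) = 4*m + 5 = 5 + 4*m)
(a(5) - 729) - 634 = ((5 + 4*5) - 729) - 634 = ((5 + 20) - 729) - 634 = (25 - 729) - 634 = -704 - 634 = -1338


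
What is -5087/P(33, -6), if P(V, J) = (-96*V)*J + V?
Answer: -5087/19041 ≈ -0.26716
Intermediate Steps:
P(V, J) = V - 96*J*V (P(V, J) = -96*J*V + V = V - 96*J*V)
-5087/P(33, -6) = -5087*1/(33*(1 - 96*(-6))) = -5087*1/(33*(1 + 576)) = -5087/(33*577) = -5087/19041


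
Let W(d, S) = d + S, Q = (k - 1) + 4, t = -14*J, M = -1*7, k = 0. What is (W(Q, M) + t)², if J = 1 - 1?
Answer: 16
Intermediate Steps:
J = 0
M = -7
t = 0 (t = -14*0 = 0)
Q = 3 (Q = (0 - 1) + 4 = -1 + 4 = 3)
W(d, S) = S + d
(W(Q, M) + t)² = ((-7 + 3) + 0)² = (-4 + 0)² = (-4)² = 16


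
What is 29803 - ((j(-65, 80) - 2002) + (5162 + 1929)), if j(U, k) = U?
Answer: 24779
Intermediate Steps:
29803 - ((j(-65, 80) - 2002) + (5162 + 1929)) = 29803 - ((-65 - 2002) + (5162 + 1929)) = 29803 - (-2067 + 7091) = 29803 - 1*5024 = 29803 - 5024 = 24779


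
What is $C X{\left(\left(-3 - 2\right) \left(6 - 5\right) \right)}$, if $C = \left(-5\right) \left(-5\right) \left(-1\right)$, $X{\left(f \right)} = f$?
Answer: $125$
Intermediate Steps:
$C = -25$ ($C = 25 \left(-1\right) = -25$)
$C X{\left(\left(-3 - 2\right) \left(6 - 5\right) \right)} = - 25 \left(-3 - 2\right) \left(6 - 5\right) = - 25 \left(\left(-5\right) 1\right) = \left(-25\right) \left(-5\right) = 125$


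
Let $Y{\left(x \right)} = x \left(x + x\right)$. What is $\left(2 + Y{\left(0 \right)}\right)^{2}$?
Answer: $4$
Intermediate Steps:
$Y{\left(x \right)} = 2 x^{2}$ ($Y{\left(x \right)} = x 2 x = 2 x^{2}$)
$\left(2 + Y{\left(0 \right)}\right)^{2} = \left(2 + 2 \cdot 0^{2}\right)^{2} = \left(2 + 2 \cdot 0\right)^{2} = \left(2 + 0\right)^{2} = 2^{2} = 4$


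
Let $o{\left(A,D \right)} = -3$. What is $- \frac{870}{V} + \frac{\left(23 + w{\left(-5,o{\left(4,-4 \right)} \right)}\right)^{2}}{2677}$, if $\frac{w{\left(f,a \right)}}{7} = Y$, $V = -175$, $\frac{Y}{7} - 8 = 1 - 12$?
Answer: $\frac{1003958}{93695} \approx 10.715$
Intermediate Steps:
$Y = -21$ ($Y = 56 + 7 \left(1 - 12\right) = 56 + 7 \left(-11\right) = 56 - 77 = -21$)
$w{\left(f,a \right)} = -147$ ($w{\left(f,a \right)} = 7 \left(-21\right) = -147$)
$- \frac{870}{V} + \frac{\left(23 + w{\left(-5,o{\left(4,-4 \right)} \right)}\right)^{2}}{2677} = - \frac{870}{-175} + \frac{\left(23 - 147\right)^{2}}{2677} = \left(-870\right) \left(- \frac{1}{175}\right) + \left(-124\right)^{2} \cdot \frac{1}{2677} = \frac{174}{35} + 15376 \cdot \frac{1}{2677} = \frac{174}{35} + \frac{15376}{2677} = \frac{1003958}{93695}$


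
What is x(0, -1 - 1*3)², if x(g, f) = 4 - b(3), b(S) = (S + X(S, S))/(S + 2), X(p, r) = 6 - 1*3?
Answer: 196/25 ≈ 7.8400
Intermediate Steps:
X(p, r) = 3 (X(p, r) = 6 - 3 = 3)
b(S) = (3 + S)/(2 + S) (b(S) = (S + 3)/(S + 2) = (3 + S)/(2 + S))
x(g, f) = 14/5 (x(g, f) = 4 - (3 + 3)/(2 + 3) = 4 - 6/5 = 14/5)
x(0, -1 - 1*3)² = (14/5)² = 196/25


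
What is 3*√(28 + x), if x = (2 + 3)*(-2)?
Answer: 9*√2 ≈ 12.728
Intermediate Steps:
x = -10 (x = 5*(-2) = -10)
3*√(28 + x) = 3*√(28 - 10) = 3*√18 = 3*(3*√2) = 9*√2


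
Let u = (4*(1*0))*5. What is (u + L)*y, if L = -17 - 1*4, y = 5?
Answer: -105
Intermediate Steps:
L = -21 (L = -17 - 4 = -21)
u = 0 (u = (4*0)*5 = 0*5 = 0)
(u + L)*y = (0 - 21)*5 = -21*5 = -105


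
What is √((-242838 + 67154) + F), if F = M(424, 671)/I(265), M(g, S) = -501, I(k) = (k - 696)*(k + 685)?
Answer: I*√1178131994211022/81890 ≈ 419.15*I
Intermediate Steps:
I(k) = (-696 + k)*(685 + k)
F = 501/409450 (F = -501/(-476760 + 265² - 11*265) = -501/(-476760 + 70225 - 2915) = -501/(-409450) = -501*(-1/409450) = 501/409450 ≈ 0.0012236)
√((-242838 + 67154) + F) = √((-242838 + 67154) + 501/409450) = √(-175684 + 501/409450) = √(-71933813299/409450) = I*√1178131994211022/81890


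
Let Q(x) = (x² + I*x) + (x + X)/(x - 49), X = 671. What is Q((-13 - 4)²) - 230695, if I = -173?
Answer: -197167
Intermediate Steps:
Q(x) = x² - 173*x + (671 + x)/(-49 + x) (Q(x) = (x² - 173*x) + (x + 671)/(x - 49) = (x² - 173*x) + (671 + x)/(-49 + x) = x² - 173*x + (671 + x)/(-49 + x))
Q((-13 - 4)²) - 230695 = (671 + ((-13 - 4)²)³ - 222*(-13 - 4)⁴ + 8478*(-13 - 4)²)/(-49 + (-13 - 4)²) - 230695 = (671 + ((-17)²)³ - 222*((-17)²)² + 8478*(-17)²)/(-49 + (-17)²) - 230695 = (671 + 289³ - 222*289² + 8478*289)/(-49 + 289) - 230695 = (671 + 24137569 - 222*83521 + 2450142)/240 - 230695 = (671 + 24137569 - 18541662 + 2450142)/240 - 230695 = (1/240)*8046720 - 230695 = 33528 - 230695 = -197167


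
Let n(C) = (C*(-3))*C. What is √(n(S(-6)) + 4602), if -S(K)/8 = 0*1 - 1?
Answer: 21*√10 ≈ 66.408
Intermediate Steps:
S(K) = 8 (S(K) = -8*(0*1 - 1) = -8*(0 - 1) = -8*(-1) = 8)
n(C) = -3*C² (n(C) = (-3*C)*C = -3*C²)
√(n(S(-6)) + 4602) = √(-3*8² + 4602) = √(-3*64 + 4602) = √(-192 + 4602) = √4410 = 21*√10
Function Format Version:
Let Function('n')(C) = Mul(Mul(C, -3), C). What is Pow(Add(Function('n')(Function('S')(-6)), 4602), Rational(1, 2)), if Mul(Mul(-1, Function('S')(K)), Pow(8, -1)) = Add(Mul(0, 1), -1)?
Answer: Mul(21, Pow(10, Rational(1, 2))) ≈ 66.408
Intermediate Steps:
Function('S')(K) = 8 (Function('S')(K) = Mul(-8, Add(Mul(0, 1), -1)) = Mul(-8, Add(0, -1)) = Mul(-8, -1) = 8)
Function('n')(C) = Mul(-3, Pow(C, 2)) (Function('n')(C) = Mul(Mul(-3, C), C) = Mul(-3, Pow(C, 2)))
Pow(Add(Function('n')(Function('S')(-6)), 4602), Rational(1, 2)) = Pow(Add(Mul(-3, Pow(8, 2)), 4602), Rational(1, 2)) = Pow(Add(Mul(-3, 64), 4602), Rational(1, 2)) = Pow(Add(-192, 4602), Rational(1, 2)) = Pow(4410, Rational(1, 2)) = Mul(21, Pow(10, Rational(1, 2)))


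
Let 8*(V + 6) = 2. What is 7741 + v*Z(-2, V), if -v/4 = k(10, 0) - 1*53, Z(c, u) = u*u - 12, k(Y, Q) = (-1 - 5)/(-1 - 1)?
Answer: 23907/2 ≈ 11954.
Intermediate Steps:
V = -23/4 (V = -6 + (1/8)*2 = -6 + 1/4 = -23/4 ≈ -5.7500)
k(Y, Q) = 3 (k(Y, Q) = -6/(-2) = -6*(-1/2) = 3)
Z(c, u) = -12 + u**2 (Z(c, u) = u**2 - 12 = -12 + u**2)
v = 200 (v = -4*(3 - 1*53) = -4*(3 - 53) = -4*(-50) = 200)
7741 + v*Z(-2, V) = 7741 + 200*(-12 + (-23/4)**2) = 7741 + 200*(-12 + 529/16) = 7741 + 200*(337/16) = 7741 + 8425/2 = 23907/2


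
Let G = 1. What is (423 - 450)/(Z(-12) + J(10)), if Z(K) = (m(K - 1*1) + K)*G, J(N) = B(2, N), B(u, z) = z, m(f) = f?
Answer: 9/5 ≈ 1.8000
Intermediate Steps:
J(N) = N
Z(K) = -1 + 2*K (Z(K) = ((K - 1*1) + K)*1 = ((K - 1) + K)*1 = ((-1 + K) + K)*1 = (-1 + 2*K)*1 = -1 + 2*K)
(423 - 450)/(Z(-12) + J(10)) = (423 - 450)/((-1 + 2*(-12)) + 10) = -27/((-1 - 24) + 10) = -27/(-25 + 10) = -27/(-15) = -27*(-1/15) = 9/5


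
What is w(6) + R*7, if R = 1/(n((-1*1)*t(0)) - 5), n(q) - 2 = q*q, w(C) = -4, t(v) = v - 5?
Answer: -81/22 ≈ -3.6818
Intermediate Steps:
t(v) = -5 + v
n(q) = 2 + q**2 (n(q) = 2 + q*q = 2 + q**2)
R = 1/22 (R = 1/((2 + ((-1*1)*(-5 + 0))**2) - 5) = 1/((2 + (-1*(-5))**2) - 5) = 1/((2 + 5**2) - 5) = 1/((2 + 25) - 5) = 1/(27 - 5) = 1/22 ≈ 0.045455)
w(6) + R*7 = -4 + (1/22)*7 = -4 + 7/22 = -81/22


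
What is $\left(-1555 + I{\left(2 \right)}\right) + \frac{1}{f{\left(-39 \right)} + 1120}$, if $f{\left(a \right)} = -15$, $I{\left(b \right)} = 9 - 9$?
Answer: $- \frac{1718274}{1105} \approx -1555.0$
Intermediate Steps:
$I{\left(b \right)} = 0$
$\left(-1555 + I{\left(2 \right)}\right) + \frac{1}{f{\left(-39 \right)} + 1120} = \left(-1555 + 0\right) + \frac{1}{-15 + 1120} = -1555 + \frac{1}{1105} = - \frac{1718274}{1105}$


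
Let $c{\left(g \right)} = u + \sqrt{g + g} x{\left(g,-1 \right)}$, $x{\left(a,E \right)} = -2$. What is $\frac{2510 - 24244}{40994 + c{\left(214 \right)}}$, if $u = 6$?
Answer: $- \frac{55693375}{105062393} - \frac{10867 \sqrt{107}}{210124786} \approx -0.53063$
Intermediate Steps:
$c{\left(g \right)} = 6 - 2 \sqrt{2} \sqrt{g}$ ($c{\left(g \right)} = 6 + \sqrt{g + g} \left(-2\right) = 6 + \sqrt{2 g} \left(-2\right) = 6 + \sqrt{2} \sqrt{g} \left(-2\right) = 6 - 2 \sqrt{2} \sqrt{g}$)
$\frac{2510 - 24244}{40994 + c{\left(214 \right)}} = \frac{2510 - 24244}{40994 + \left(6 - 2 \sqrt{2} \sqrt{214}\right)} = - \frac{21734}{40994 + \left(6 - 4 \sqrt{107}\right)} = - \frac{21734}{41000 - 4 \sqrt{107}}$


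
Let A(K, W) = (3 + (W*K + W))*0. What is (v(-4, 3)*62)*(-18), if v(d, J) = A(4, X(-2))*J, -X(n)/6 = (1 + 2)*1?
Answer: 0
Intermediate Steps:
X(n) = -18 (X(n) = -6*(1 + 2) = -18)
A(K, W) = 0 (A(K, W) = (3 + (K*W + W))*0 = (3 + (W + K*W))*0 = (3 + W + K*W)*0 = 0)
v(d, J) = 0 (v(d, J) = 0*J = 0)
(v(-4, 3)*62)*(-18) = (0*62)*(-18) = 0*(-18) = 0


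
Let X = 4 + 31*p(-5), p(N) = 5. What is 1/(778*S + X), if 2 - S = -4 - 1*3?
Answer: 1/7161 ≈ 0.00013965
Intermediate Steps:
S = 9 (S = 2 - (-4 - 1*3) = 2 - (-4 - 3) = 2 - 1*(-7) = 2 + 7 = 9)
X = 159 (X = 4 + 31*5 = 4 + 155 = 159)
1/(778*S + X) = 1/(778*9 + 159) = 1/(7002 + 159) = 1/7161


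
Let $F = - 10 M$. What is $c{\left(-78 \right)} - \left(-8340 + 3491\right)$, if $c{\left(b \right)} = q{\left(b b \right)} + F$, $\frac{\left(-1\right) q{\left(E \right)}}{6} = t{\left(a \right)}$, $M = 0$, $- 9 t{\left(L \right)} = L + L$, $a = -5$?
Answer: $\frac{14527}{3} \approx 4842.3$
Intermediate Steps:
$t{\left(L \right)} = - \frac{2 L}{9}$ ($t{\left(L \right)} = - \frac{L + L}{9} = - \frac{2 L}{9}$)
$q{\left(E \right)} = - \frac{20}{3}$ ($q{\left(E \right)} = - 6 \left(\left(- \frac{2}{9}\right) \left(-5\right)\right) = \left(-6\right) \frac{10}{9} = - \frac{20}{3}$)
$F = 0$ ($F = \left(-10\right) 0 = 0$)
$c{\left(b \right)} = - \frac{20}{3}$ ($c{\left(b \right)} = - \frac{20}{3} + 0 = - \frac{20}{3}$)
$c{\left(-78 \right)} - \left(-8340 + 3491\right) = - \frac{20}{3} - \left(-8340 + 3491\right) = - \frac{20}{3} - -4849 = - \frac{20}{3} + 4849 = \frac{14527}{3}$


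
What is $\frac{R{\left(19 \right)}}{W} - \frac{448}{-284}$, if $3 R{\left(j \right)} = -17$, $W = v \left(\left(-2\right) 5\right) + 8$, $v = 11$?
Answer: $\frac{2087}{1278} \approx 1.633$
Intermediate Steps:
$W = -102$ ($W = 11 \left(\left(-2\right) 5\right) + 8 = 11 \left(-10\right) + 8 = -110 + 8 = -102$)
$R{\left(j \right)} = - \frac{17}{3}$ ($R{\left(j \right)} = \frac{1}{3} \left(-17\right) = - \frac{17}{3}$)
$\frac{R{\left(19 \right)}}{W} - \frac{448}{-284} = - \frac{17}{3 \left(-102\right)} - \frac{448}{-284} = \left(- \frac{17}{3}\right) \left(- \frac{1}{102}\right) - - \frac{112}{71} = \frac{1}{18} + \frac{112}{71} = \frac{2087}{1278}$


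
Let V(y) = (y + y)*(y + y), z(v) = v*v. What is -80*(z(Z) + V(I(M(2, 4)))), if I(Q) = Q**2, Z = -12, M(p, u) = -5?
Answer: -211520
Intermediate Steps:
z(v) = v**2
V(y) = 4*y**2 (V(y) = (2*y)*(2*y) = 4*y**2)
-80*(z(Z) + V(I(M(2, 4)))) = -80*((-12)**2 + 4*((-5)**2)**2) = -80*(144 + 4*25**2) = -80*(144 + 4*625) = -80*(144 + 2500) = -80*2644 = -211520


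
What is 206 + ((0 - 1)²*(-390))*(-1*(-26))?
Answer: -9934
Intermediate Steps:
206 + ((0 - 1)²*(-390))*(-1*(-26)) = 206 + ((-1)²*(-390))*26 = 206 + (1*(-390))*26 = 206 - 390*26 = 206 - 10140 = -9934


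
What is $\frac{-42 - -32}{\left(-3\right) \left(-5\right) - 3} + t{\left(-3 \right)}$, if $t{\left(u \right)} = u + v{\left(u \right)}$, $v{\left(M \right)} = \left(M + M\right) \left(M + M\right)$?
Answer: $\frac{193}{6} \approx 32.167$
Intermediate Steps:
$v{\left(M \right)} = 4 M^{2}$ ($v{\left(M \right)} = 2 M 2 M = 4 M^{2}$)
$t{\left(u \right)} = u + 4 u^{2}$
$\frac{-42 - -32}{\left(-3\right) \left(-5\right) - 3} + t{\left(-3 \right)} = \frac{-42 - -32}{\left(-3\right) \left(-5\right) - 3} - 3 \left(1 + 4 \left(-3\right)\right) = \frac{-42 + 32}{15 - 3} - 3 \left(1 - 12\right) = \frac{1}{12} \left(-10\right) - -33 = \frac{1}{12} \left(-10\right) + 33 = - \frac{5}{6} + 33 = \frac{193}{6}$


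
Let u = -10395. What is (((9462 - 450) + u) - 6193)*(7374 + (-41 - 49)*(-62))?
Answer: -98139504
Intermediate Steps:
(((9462 - 450) + u) - 6193)*(7374 + (-41 - 49)*(-62)) = (((9462 - 450) - 10395) - 6193)*(7374 + (-41 - 49)*(-62)) = ((9012 - 10395) - 6193)*(7374 - 90*(-62)) = (-1383 - 6193)*(7374 + 5580) = -7576*12954 = -98139504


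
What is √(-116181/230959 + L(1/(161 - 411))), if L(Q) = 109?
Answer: 5*√231498058306/230959 ≈ 10.416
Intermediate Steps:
√(-116181/230959 + L(1/(161 - 411))) = √(-116181/230959 + 109) = √(25058350/230959) = 5*√231498058306/230959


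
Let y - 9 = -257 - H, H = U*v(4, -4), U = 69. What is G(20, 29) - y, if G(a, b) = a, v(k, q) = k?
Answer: 544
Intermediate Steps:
H = 276 (H = 69*4 = 276)
y = -524 (y = 9 + (-257 - 1*276) = 9 + (-257 - 276) = 9 - 533 = -524)
G(20, 29) - y = 20 - 1*(-524) = 20 + 524 = 544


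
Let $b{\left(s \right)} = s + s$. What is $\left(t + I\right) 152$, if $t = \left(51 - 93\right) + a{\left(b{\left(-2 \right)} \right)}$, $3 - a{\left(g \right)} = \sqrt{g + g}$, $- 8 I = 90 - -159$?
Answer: $-10659 - 304 i \sqrt{2} \approx -10659.0 - 429.92 i$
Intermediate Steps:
$b{\left(s \right)} = 2 s$
$I = - \frac{249}{8}$ ($I = - \frac{90 - -159}{8} = - \frac{90 + 159}{8} = \left(- \frac{1}{8}\right) 249 = - \frac{249}{8} \approx -31.125$)
$a{\left(g \right)} = 3 - \sqrt{2} \sqrt{g}$ ($a{\left(g \right)} = 3 - \sqrt{g + g} = 3 - \sqrt{2 g} = 3 - \sqrt{2} \sqrt{g}$)
$t = -39 - 2 i \sqrt{2}$ ($t = \left(51 - 93\right) + \left(3 - \sqrt{2} \sqrt{2 \left(-2\right)}\right) = -42 + \left(3 - \sqrt{2} \sqrt{-4}\right) = -42 + \left(3 - \sqrt{2} \cdot 2 i\right) = -42 + \left(3 - 2 i \sqrt{2}\right) = -39 - 2 i \sqrt{2} \approx -39.0 - 2.8284 i$)
$\left(t + I\right) 152 = \left(\left(-39 - 2 i \sqrt{2}\right) - \frac{249}{8}\right) 152 = \left(- \frac{561}{8} - 2 i \sqrt{2}\right) 152 = -10659 - 304 i \sqrt{2}$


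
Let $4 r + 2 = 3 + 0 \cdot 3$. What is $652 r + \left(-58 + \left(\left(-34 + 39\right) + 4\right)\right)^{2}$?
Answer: $2564$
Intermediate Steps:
$r = \frac{1}{4}$ ($r = - \frac{1}{2} + \frac{3 + 0 \cdot 3}{4} = - \frac{1}{2} + \frac{3 + 0}{4} = - \frac{1}{2} + \frac{1}{4} \cdot 3 = - \frac{1}{2} + \frac{3}{4} = \frac{1}{4} \approx 0.25$)
$652 r + \left(-58 + \left(\left(-34 + 39\right) + 4\right)\right)^{2} = 652 \cdot \frac{1}{4} + \left(-58 + \left(\left(-34 + 39\right) + 4\right)\right)^{2} = 163 + \left(-58 + \left(5 + 4\right)\right)^{2} = 163 + \left(-58 + 9\right)^{2} = 163 + \left(-49\right)^{2} = 163 + 2401 = 2564$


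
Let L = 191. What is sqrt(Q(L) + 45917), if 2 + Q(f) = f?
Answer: sqrt(46106) ≈ 214.72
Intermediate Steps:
Q(f) = -2 + f
sqrt(Q(L) + 45917) = sqrt((-2 + 191) + 45917) = sqrt(189 + 45917) = sqrt(46106)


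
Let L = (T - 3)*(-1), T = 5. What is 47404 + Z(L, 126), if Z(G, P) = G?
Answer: 47402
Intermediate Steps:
L = -2 (L = (5 - 3)*(-1) = 2*(-1) = -2)
47404 + Z(L, 126) = 47404 - 2 = 47402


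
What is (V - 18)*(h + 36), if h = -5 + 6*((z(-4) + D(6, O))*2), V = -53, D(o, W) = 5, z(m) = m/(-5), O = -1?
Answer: -35713/5 ≈ -7142.6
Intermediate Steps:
z(m) = -m/5 (z(m) = m*(-⅕) = -m/5)
h = 323/5 (h = -5 + 6*((-⅕*(-4) + 5)*2) = -5 + 6*((⅘ + 5)*2) = -5 + 6*((29/5)*2) = -5 + 6*(58/5) = -5 + 348/5 = 323/5 ≈ 64.600)
(V - 18)*(h + 36) = (-53 - 18)*(323/5 + 36) = -71*503/5 = -35713/5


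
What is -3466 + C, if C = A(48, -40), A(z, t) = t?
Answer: -3506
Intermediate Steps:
C = -40
-3466 + C = -3466 - 40 = -3506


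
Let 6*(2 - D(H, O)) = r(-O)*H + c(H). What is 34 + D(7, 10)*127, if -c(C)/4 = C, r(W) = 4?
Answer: 288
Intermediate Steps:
c(C) = -4*C
D(H, O) = 2 (D(H, O) = 2 - (4*H - 4*H)/6 = 2 - 1/6*0 = 2 + 0 = 2)
34 + D(7, 10)*127 = 34 + 2*127 = 34 + 254 = 288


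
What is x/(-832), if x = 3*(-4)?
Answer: 3/208 ≈ 0.014423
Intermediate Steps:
x = -12
x/(-832) = -12/(-832) = -12*(-1/832) = 3/208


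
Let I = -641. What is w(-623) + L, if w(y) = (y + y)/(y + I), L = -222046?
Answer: -140332449/632 ≈ -2.2205e+5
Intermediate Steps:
w(y) = 2*y/(-641 + y) (w(y) = (y + y)/(y - 641) = (2*y)/(-641 + y) = 2*y/(-641 + y))
w(-623) + L = 2*(-623)/(-641 - 623) - 222046 = 2*(-623)/(-1264) - 222046 = 2*(-623)*(-1/1264) - 222046 = 623/632 - 222046 = -140332449/632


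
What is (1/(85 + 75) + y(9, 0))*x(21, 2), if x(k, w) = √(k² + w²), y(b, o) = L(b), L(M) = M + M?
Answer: 2881*√445/160 ≈ 379.84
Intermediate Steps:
L(M) = 2*M
y(b, o) = 2*b
(1/(85 + 75) + y(9, 0))*x(21, 2) = (1/(85 + 75) + 2*9)*√(21² + 2²) = (1/160 + 18)*√(441 + 4) = (1/160 + 18)*√445 = 2881*√445/160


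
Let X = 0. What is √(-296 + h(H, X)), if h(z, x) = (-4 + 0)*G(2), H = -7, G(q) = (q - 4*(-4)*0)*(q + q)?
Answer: 2*I*√82 ≈ 18.111*I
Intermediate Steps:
G(q) = 2*q² (G(q) = (q + 16*0)*(2*q) = (q + 0)*(2*q) = q*(2*q) = 2*q²)
h(z, x) = -32 (h(z, x) = (-4 + 0)*(2*2²) = -8*4 = -4*8 = -32)
√(-296 + h(H, X)) = √(-296 - 32) = √(-328) = 2*I*√82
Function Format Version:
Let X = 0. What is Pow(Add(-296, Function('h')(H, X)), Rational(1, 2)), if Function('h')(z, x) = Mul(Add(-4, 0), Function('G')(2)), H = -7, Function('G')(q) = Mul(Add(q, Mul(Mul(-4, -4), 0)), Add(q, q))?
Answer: Mul(2, I, Pow(82, Rational(1, 2))) ≈ Mul(18.111, I)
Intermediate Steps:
Function('G')(q) = Mul(2, Pow(q, 2)) (Function('G')(q) = Mul(Add(q, Mul(16, 0)), Mul(2, q)) = Mul(Add(q, 0), Mul(2, q)) = Mul(q, Mul(2, q)) = Mul(2, Pow(q, 2)))
Function('h')(z, x) = -32 (Function('h')(z, x) = Mul(Add(-4, 0), Mul(2, Pow(2, 2))) = Mul(-4, Mul(2, 4)) = Mul(-4, 8) = -32)
Pow(Add(-296, Function('h')(H, X)), Rational(1, 2)) = Pow(Add(-296, -32), Rational(1, 2)) = Pow(-328, Rational(1, 2)) = Mul(2, I, Pow(82, Rational(1, 2)))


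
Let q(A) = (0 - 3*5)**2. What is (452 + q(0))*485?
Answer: 328345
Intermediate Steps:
q(A) = 225 (q(A) = (0 - 15)**2 = (-15)**2 = 225)
(452 + q(0))*485 = (452 + 225)*485 = 677*485 = 328345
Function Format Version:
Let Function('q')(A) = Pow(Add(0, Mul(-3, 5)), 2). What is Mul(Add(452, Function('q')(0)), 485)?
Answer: 328345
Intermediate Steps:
Function('q')(A) = 225 (Function('q')(A) = Pow(Add(0, -15), 2) = Pow(-15, 2) = 225)
Mul(Add(452, Function('q')(0)), 485) = Mul(Add(452, 225), 485) = Mul(677, 485) = 328345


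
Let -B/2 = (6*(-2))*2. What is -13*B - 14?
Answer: -638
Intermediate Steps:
B = 48 (B = -2*6*(-2)*2 = -(-24)*2 = -2*(-24) = 48)
-13*B - 14 = -13*48 - 14 = -624 - 14 = -638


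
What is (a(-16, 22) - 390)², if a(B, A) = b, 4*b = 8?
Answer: 150544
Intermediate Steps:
b = 2 (b = (¼)*8 = 2)
a(B, A) = 2
(a(-16, 22) - 390)² = (2 - 390)² = (-388)² = 150544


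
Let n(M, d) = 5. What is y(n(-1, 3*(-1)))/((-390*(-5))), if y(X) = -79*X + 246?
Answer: -149/1950 ≈ -0.076410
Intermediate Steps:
y(X) = 246 - 79*X
y(n(-1, 3*(-1)))/((-390*(-5))) = (246 - 79*5)/((-390*(-5))) = (246 - 395)/1950 = -149*1/1950 = -149/1950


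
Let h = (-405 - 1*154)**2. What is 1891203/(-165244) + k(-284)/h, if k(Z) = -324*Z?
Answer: -575759912739/51635610364 ≈ -11.150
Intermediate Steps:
h = 312481 (h = (-405 - 154)**2 = (-559)**2 = 312481)
1891203/(-165244) + k(-284)/h = 1891203/(-165244) - 324*(-284)/312481 = 1891203*(-1/165244) + 92016*(1/312481) = -1891203/165244 + 92016/312481 = -575759912739/51635610364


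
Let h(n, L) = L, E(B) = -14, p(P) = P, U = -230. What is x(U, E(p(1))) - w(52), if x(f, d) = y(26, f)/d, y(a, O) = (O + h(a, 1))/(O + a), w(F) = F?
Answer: -148741/2856 ≈ -52.080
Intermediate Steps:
y(a, O) = (1 + O)/(O + a) (y(a, O) = (O + 1)/(O + a) = (1 + O)/(O + a))
x(f, d) = (1 + f)/(d*(26 + f)) (x(f, d) = ((1 + f)/(f + 26))/d = ((1 + f)/(26 + f))/d = (1 + f)/(d*(26 + f)))
x(U, E(p(1))) - w(52) = (1 - 230)/((-14)*(26 - 230)) - 1*52 = -1/14*(-229)/(-204) - 52 = -1/14*(-1/204)*(-229) - 52 = -229/2856 - 52 = -148741/2856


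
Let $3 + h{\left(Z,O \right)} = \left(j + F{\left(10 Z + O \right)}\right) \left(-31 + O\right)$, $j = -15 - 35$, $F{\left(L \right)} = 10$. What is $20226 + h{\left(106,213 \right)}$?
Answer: $12943$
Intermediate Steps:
$j = -50$ ($j = -15 - 35 = -50$)
$h{\left(Z,O \right)} = 1237 - 40 O$ ($h{\left(Z,O \right)} = -3 + \left(-50 + 10\right) \left(-31 + O\right) = -3 - 40 \left(-31 + O\right) = -3 - \left(-1240 + 40 O\right) = 1237 - 40 O$)
$20226 + h{\left(106,213 \right)} = 20226 + \left(1237 - 8520\right) = 20226 - 7283 = 12943$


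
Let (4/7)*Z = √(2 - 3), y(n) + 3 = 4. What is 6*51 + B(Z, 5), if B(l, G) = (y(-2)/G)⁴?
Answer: 191251/625 ≈ 306.00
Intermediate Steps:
y(n) = 1 (y(n) = -3 + 4 = 1)
Z = 7*I/4 (Z = 7*√(2 - 3)/4 = 7*√(-1)/4 = 7*I/4 ≈ 1.75*I)
B(l, G) = G⁻⁴ (B(l, G) = (1/G)⁴ = G⁻⁴)
6*51 + B(Z, 5) = 6*51 + 5⁻⁴ = 306 + 1/625 = 191251/625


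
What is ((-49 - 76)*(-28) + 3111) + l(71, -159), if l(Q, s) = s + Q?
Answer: 6523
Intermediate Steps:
l(Q, s) = Q + s
((-49 - 76)*(-28) + 3111) + l(71, -159) = ((-49 - 76)*(-28) + 3111) + (71 - 159) = (-125*(-28) + 3111) - 88 = (3500 + 3111) - 88 = 6611 - 88 = 6523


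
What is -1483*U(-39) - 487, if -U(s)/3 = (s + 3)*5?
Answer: -801307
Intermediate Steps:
U(s) = -45 - 15*s (U(s) = -3*(s + 3)*5 = -3*(3 + s)*5 = -3*(15 + 5*s) = -45 - 15*s)
-1483*U(-39) - 487 = -1483*(-45 - 15*(-39)) - 487 = -1483*(-45 + 585) - 487 = -1483*540 - 487 = -800820 - 487 = -801307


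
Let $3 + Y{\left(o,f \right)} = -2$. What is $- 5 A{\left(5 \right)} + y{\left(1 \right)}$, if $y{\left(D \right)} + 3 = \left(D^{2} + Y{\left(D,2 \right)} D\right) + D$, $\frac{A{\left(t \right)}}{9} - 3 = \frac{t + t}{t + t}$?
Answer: $-186$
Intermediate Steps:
$Y{\left(o,f \right)} = -5$ ($Y{\left(o,f \right)} = -3 - 2 = -5$)
$A{\left(t \right)} = 36$ ($A{\left(t \right)} = 27 + 9 \frac{t + t}{t + t} = 27 + 9 \frac{2 t}{2 t} = 27 + 9 \cdot 2 t \frac{1}{2 t} = 27 + 9 \cdot 1 = 27 + 9 = 36$)
$y{\left(D \right)} = -3 + D^{2} - 4 D$ ($y{\left(D \right)} = -3 + \left(\left(D^{2} - 5 D\right) + D\right) = -3 + \left(D^{2} - 4 D\right) = -3 + D^{2} - 4 D$)
$- 5 A{\left(5 \right)} + y{\left(1 \right)} = \left(-5\right) 36 - \left(7 - 1\right) = -180 - 6 = -186$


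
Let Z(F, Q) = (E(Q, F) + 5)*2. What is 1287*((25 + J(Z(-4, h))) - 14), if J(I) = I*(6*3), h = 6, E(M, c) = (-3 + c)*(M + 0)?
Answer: -1700127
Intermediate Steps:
E(M, c) = M*(-3 + c) (E(M, c) = (-3 + c)*M = M*(-3 + c))
Z(F, Q) = 10 + 2*Q*(-3 + F) (Z(F, Q) = (Q*(-3 + F) + 5)*2 = (5 + Q*(-3 + F))*2 = 10 + 2*Q*(-3 + F))
J(I) = 18*I (J(I) = I*18 = 18*I)
1287*((25 + J(Z(-4, h))) - 14) = 1287*((25 + 18*(10 + 2*6*(-3 - 4))) - 14) = 1287*((25 + 18*(10 + 2*6*(-7))) - 14) = 1287*((25 + 18*(10 - 84)) - 14) = 1287*((25 + 18*(-74)) - 14) = 1287*((25 - 1332) - 14) = 1287*(-1307 - 14) = 1287*(-1321) = -1700127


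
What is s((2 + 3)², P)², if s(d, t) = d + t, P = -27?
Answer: 4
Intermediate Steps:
s((2 + 3)², P)² = ((2 + 3)² - 27)² = (5² - 27)² = (25 - 27)² = (-2)² = 4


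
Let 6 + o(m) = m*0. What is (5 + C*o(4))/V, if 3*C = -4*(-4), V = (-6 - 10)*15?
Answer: 9/80 ≈ 0.11250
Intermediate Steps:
o(m) = -6 (o(m) = -6 + m*0 = -6 + 0 = -6)
V = -240 (V = -16*15 = -240)
C = 16/3 (C = (-4*(-4))/3 = (1/3)*16 = 16/3 ≈ 5.3333)
(5 + C*o(4))/V = (5 + (16/3)*(-6))/(-240) = (5 - 32)*(-1/240) = -27*(-1/240) = 9/80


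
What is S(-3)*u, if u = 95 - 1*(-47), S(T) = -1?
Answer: -142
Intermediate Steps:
u = 142 (u = 95 + 47 = 142)
S(-3)*u = -1*142 = -142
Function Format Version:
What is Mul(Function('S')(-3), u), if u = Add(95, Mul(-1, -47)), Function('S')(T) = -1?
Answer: -142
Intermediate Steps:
u = 142 (u = Add(95, 47) = 142)
Mul(Function('S')(-3), u) = Mul(-1, 142) = -142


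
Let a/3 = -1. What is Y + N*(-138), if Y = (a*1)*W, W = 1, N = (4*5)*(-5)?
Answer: 13797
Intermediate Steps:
N = -100 (N = 20*(-5) = -100)
a = -3 (a = 3*(-1) = -3)
Y = -3 (Y = -3*1*1 = -3*1 = -3)
Y + N*(-138) = -3 - 100*(-138) = -3 + 13800 = 13797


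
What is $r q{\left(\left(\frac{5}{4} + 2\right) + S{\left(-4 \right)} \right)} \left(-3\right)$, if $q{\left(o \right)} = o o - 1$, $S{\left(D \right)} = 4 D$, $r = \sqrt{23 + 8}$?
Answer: $- \frac{7755 \sqrt{31}}{16} \approx -2698.6$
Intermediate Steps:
$r = \sqrt{31} \approx 5.5678$
$q{\left(o \right)} = -1 + o^{2}$ ($q{\left(o \right)} = o^{2} - 1 = -1 + o^{2}$)
$r q{\left(\left(\frac{5}{4} + 2\right) + S{\left(-4 \right)} \right)} \left(-3\right) = \sqrt{31} \left(-1 + \left(\left(\frac{5}{4} + 2\right) + 4 \left(-4\right)\right)^{2}\right) \left(-3\right) = \sqrt{31} \left(-1 + \left(\left(5 \cdot \frac{1}{4} + 2\right) - 16\right)^{2}\right) \left(-3\right) = \sqrt{31} \left(-1 + \left(\left(\frac{5}{4} + 2\right) - 16\right)^{2}\right) \left(-3\right) = \sqrt{31} \left(-1 + \left(\frac{13}{4} - 16\right)^{2}\right) \left(-3\right) = \sqrt{31} \left(-1 + \left(- \frac{51}{4}\right)^{2}\right) \left(-3\right) = \sqrt{31} \left(-1 + \frac{2601}{16}\right) \left(-3\right) = \sqrt{31} \cdot \frac{2585}{16} \left(-3\right) = \frac{2585 \sqrt{31}}{16} \left(-3\right) = - \frac{7755 \sqrt{31}}{16}$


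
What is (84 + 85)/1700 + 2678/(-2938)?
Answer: -156003/192100 ≈ -0.81209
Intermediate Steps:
(84 + 85)/1700 + 2678/(-2938) = 169*(1/1700) + 2678*(-1/2938) = 169/1700 - 103/113 = -156003/192100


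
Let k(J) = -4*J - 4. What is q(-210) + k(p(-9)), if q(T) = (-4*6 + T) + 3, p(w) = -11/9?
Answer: -2071/9 ≈ -230.11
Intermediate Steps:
p(w) = -11/9 (p(w) = -11*1/9 = -11/9)
q(T) = -21 + T (q(T) = (-24 + T) + 3 = -21 + T)
k(J) = -4 - 4*J
q(-210) + k(p(-9)) = (-21 - 210) + (-4 - 4*(-11/9)) = -231 + (-4 + 44/9) = -231 + 8/9 = -2071/9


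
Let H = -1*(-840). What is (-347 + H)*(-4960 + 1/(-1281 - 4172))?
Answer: -13334112333/5453 ≈ -2.4453e+6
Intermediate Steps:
H = 840
(-347 + H)*(-4960 + 1/(-1281 - 4172)) = (-347 + 840)*(-4960 + 1/(-1281 - 4172)) = 493*(-4960 + 1/(-5453)) = 493*(-4960 - 1/5453) = 493*(-27046881/5453) = -13334112333/5453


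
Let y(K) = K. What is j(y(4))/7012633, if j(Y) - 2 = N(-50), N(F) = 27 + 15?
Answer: 44/7012633 ≈ 6.2744e-6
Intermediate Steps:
N(F) = 42
j(Y) = 44 (j(Y) = 2 + 42 = 44)
j(y(4))/7012633 = 44/7012633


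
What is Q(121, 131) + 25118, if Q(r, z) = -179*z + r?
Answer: 1790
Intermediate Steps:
Q(r, z) = r - 179*z
Q(121, 131) + 25118 = (121 - 179*131) + 25118 = (121 - 23449) + 25118 = -23328 + 25118 = 1790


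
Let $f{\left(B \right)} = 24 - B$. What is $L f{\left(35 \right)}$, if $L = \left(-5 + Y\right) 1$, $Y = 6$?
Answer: $-11$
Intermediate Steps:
$L = 1$ ($L = \left(-5 + 6\right) 1 = 1 \cdot 1 = 1$)
$L f{\left(35 \right)} = 1 \left(24 - 35\right) = 1 \left(-11\right) = -11$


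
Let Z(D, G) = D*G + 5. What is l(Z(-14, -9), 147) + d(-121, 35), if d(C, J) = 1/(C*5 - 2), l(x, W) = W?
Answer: 89228/607 ≈ 147.00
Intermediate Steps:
Z(D, G) = 5 + D*G
d(C, J) = 1/(-2 + 5*C) (d(C, J) = 1/(5*C - 2) = 1/(-2 + 5*C))
l(Z(-14, -9), 147) + d(-121, 35) = 147 + 1/(-2 + 5*(-121)) = 147 + 1/(-2 - 605) = 147 + 1/(-607) = 147 - 1/607 = 89228/607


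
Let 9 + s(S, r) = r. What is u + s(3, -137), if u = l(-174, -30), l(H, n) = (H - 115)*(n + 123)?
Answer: -27023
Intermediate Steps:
l(H, n) = (-115 + H)*(123 + n)
u = -26877 (u = -14145 - 115*(-30) + 123*(-174) - 174*(-30) = -14145 + 3450 - 21402 + 5220 = -26877)
s(S, r) = -9 + r
u + s(3, -137) = -26877 + (-9 - 137) = -26877 - 146 = -27023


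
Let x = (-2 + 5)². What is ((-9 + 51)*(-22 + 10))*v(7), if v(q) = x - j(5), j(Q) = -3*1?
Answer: -6048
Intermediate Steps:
x = 9 (x = 3² = 9)
j(Q) = -3
v(q) = 12 (v(q) = 9 - 1*(-3) = 9 + 3 = 12)
((-9 + 51)*(-22 + 10))*v(7) = ((-9 + 51)*(-22 + 10))*12 = (42*(-12))*12 = -504*12 = -6048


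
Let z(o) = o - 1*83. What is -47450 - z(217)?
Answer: -47584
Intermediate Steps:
z(o) = -83 + o (z(o) = o - 83 = -83 + o)
-47450 - z(217) = -47450 - (-83 + 217) = -47450 - 1*134 = -47450 - 134 = -47584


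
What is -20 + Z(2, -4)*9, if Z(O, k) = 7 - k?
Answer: 79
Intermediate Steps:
-20 + Z(2, -4)*9 = -20 + (7 - 1*(-4))*9 = -20 + (7 + 4)*9 = -20 + 11*9 = -20 + 99 = 79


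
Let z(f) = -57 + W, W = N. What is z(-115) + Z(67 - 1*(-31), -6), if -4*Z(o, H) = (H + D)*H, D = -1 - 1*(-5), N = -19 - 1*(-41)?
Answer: -38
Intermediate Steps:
N = 22 (N = -19 + 41 = 22)
W = 22
D = 4 (D = -1 + 5 = 4)
z(f) = -35 (z(f) = -57 + 22 = -35)
Z(o, H) = -H*(4 + H)/4 (Z(o, H) = -(H + 4)*H/4 = -(4 + H)*H/4 = -H*(4 + H)/4)
z(-115) + Z(67 - 1*(-31), -6) = -35 - ¼*(-6)*(4 - 6) = -35 - ¼*(-6)*(-2) = -35 - 3 = -38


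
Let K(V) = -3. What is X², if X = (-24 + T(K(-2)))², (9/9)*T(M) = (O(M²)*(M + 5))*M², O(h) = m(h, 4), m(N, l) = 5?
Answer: 18974736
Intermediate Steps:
O(h) = 5
T(M) = M²*(25 + 5*M) (T(M) = (5*(M + 5))*M² = (5*(5 + M))*M² = (25 + 5*M)*M² = M²*(25 + 5*M))
X = 4356 (X = (-24 + 5*(-3)²*(5 - 3))² = (-24 + 5*9*2)² = (-24 + 90)² = 66² = 4356)
X² = 4356² = 18974736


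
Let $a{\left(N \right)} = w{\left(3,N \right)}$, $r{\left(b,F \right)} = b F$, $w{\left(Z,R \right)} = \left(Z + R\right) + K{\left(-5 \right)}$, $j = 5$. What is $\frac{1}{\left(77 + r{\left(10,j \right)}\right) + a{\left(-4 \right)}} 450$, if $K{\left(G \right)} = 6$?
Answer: $\frac{75}{22} \approx 3.4091$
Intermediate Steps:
$w{\left(Z,R \right)} = 6 + R + Z$ ($w{\left(Z,R \right)} = \left(Z + R\right) + 6 = \left(R + Z\right) + 6 = 6 + R + Z$)
$r{\left(b,F \right)} = F b$
$a{\left(N \right)} = 9 + N$ ($a{\left(N \right)} = 6 + N + 3 = 9 + N$)
$\frac{1}{\left(77 + r{\left(10,j \right)}\right) + a{\left(-4 \right)}} 450 = \frac{1}{\left(77 + 5 \cdot 10\right) + \left(9 - 4\right)} 450 = \frac{1}{\left(77 + 50\right) + 5} \cdot 450 = \frac{1}{127 + 5} \cdot 450 = \frac{1}{132} \cdot 450 = \frac{75}{22}$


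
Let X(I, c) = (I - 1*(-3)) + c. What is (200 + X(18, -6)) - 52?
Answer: 163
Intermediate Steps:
X(I, c) = 3 + I + c (X(I, c) = (I + 3) + c = (3 + I) + c = 3 + I + c)
(200 + X(18, -6)) - 52 = (200 + (3 + 18 - 6)) - 52 = (200 + 15) - 52 = 215 - 52 = 163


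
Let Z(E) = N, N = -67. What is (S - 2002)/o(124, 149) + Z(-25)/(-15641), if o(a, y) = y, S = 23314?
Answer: 333350975/2330509 ≈ 143.04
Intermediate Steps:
Z(E) = -67
(S - 2002)/o(124, 149) + Z(-25)/(-15641) = (23314 - 2002)/149 - 67/(-15641) = 21312*(1/149) - 67*(-1/15641) = 21312/149 + 67/15641 = 333350975/2330509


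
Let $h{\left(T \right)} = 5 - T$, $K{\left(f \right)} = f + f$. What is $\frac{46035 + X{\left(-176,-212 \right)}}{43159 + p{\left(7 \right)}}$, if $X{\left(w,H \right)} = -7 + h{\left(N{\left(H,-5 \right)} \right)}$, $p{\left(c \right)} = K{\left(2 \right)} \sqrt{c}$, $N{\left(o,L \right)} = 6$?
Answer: $\frac{1986479293}{1862699169} - \frac{184108 \sqrt{7}}{1862699169} \approx 1.0662$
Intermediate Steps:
$K{\left(f \right)} = 2 f$
$p{\left(c \right)} = 4 \sqrt{c}$ ($p{\left(c \right)} = 2 \cdot 2 \sqrt{c} = 4 \sqrt{c}$)
$X{\left(w,H \right)} = -8$ ($X{\left(w,H \right)} = -7 + \left(5 - 6\right) = -7 - 1 = -8$)
$\frac{46035 + X{\left(-176,-212 \right)}}{43159 + p{\left(7 \right)}} = \frac{46035 - 8}{43159 + 4 \sqrt{7}} = \frac{46027}{43159 + 4 \sqrt{7}}$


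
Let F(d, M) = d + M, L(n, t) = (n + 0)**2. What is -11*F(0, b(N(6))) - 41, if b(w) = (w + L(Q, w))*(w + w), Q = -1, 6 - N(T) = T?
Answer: -41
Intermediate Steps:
N(T) = 6 - T
L(n, t) = n**2
b(w) = 2*w*(1 + w) (b(w) = (w + (-1)**2)*(w + w) = (w + 1)*(2*w) = (1 + w)*(2*w) = 2*w*(1 + w))
F(d, M) = M + d
-11*F(0, b(N(6))) - 41 = -11*(2*(6 - 1*6)*(1 + (6 - 1*6)) + 0) - 41 = -11*(2*(6 - 6)*(1 + (6 - 6)) + 0) - 41 = -11*(2*0*(1 + 0) + 0) - 41 = -11*(2*0*1 + 0) - 41 = -11*(0 + 0) - 41 = -11*0 - 41 = 0 - 41 = -41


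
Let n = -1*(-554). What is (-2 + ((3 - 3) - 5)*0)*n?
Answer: -1108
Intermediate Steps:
n = 554
(-2 + ((3 - 3) - 5)*0)*n = (-2 + ((3 - 3) - 5)*0)*554 = (-2 + (0 - 5)*0)*554 = (-2 - 5*0)*554 = (-2 + 0)*554 = -2*554 = -1108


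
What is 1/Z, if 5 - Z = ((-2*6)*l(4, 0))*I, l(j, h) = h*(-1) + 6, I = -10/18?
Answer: -1/35 ≈ -0.028571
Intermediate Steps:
I = -5/9 (I = -10*1/18 = -5/9 ≈ -0.55556)
l(j, h) = 6 - h (l(j, h) = -h + 6 = 6 - h)
Z = -35 (Z = 5 - (-2*6)*(6 - 1*0)*(-5)/9 = 5 - (-12*(6 + 0))*(-5)/9 = 5 - (-12*6)*(-5)/9 = 5 - (-72)*(-5)/9 = 5 - 1*40 = 5 - 40 = -35)
1/Z = 1/(-35) = -1/35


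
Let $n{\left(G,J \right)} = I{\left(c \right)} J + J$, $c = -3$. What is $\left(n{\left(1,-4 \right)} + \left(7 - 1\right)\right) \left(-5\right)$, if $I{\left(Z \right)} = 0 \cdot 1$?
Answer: $-10$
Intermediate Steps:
$I{\left(Z \right)} = 0$
$n{\left(G,J \right)} = J$ ($n{\left(G,J \right)} = 0 J + J = 0 + J = J$)
$\left(n{\left(1,-4 \right)} + \left(7 - 1\right)\right) \left(-5\right) = \left(-4 + \left(7 - 1\right)\right) \left(-5\right) = \left(-4 + 6\right) \left(-5\right) = 2 \left(-5\right) = -10$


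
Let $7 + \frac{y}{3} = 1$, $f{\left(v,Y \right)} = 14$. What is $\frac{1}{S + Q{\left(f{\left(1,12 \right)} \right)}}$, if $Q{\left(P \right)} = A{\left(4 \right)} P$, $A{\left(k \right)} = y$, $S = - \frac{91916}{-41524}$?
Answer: $- \frac{10381}{2593033} \approx -0.0040034$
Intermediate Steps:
$S = \frac{22979}{10381}$ ($S = \left(-91916\right) \left(- \frac{1}{41524}\right) = \frac{22979}{10381} \approx 2.2136$)
$y = -18$ ($y = -21 + 3 \cdot 1 = -21 + 3 = -18$)
$A{\left(k \right)} = -18$
$Q{\left(P \right)} = - 18 P$
$\frac{1}{S + Q{\left(f{\left(1,12 \right)} \right)}} = \frac{1}{\frac{22979}{10381} - 252} = \frac{1}{- \frac{2593033}{10381}} = - \frac{10381}{2593033}$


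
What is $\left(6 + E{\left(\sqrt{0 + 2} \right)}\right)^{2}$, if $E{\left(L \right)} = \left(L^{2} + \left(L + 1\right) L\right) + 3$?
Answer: $\left(13 + \sqrt{2}\right)^{2} \approx 207.77$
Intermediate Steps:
$E{\left(L \right)} = 3 + L^{2} + L \left(1 + L\right)$ ($E{\left(L \right)} = \left(L^{2} + \left(1 + L\right) L\right) + 3 = \left(L^{2} + L \left(1 + L\right)\right) + 3 = 3 + L^{2} + L \left(1 + L\right)$)
$\left(6 + E{\left(\sqrt{0 + 2} \right)}\right)^{2} = \left(6 + \left(3 + \sqrt{0 + 2} + 2 \left(\sqrt{0 + 2}\right)^{2}\right)\right)^{2} = \left(6 + \left(3 + \sqrt{2} + 2 \left(\sqrt{2}\right)^{2}\right)\right)^{2} = \left(6 + \left(3 + \sqrt{2} + 2 \cdot 2\right)\right)^{2} = \left(6 + \left(3 + \sqrt{2} + 4\right)\right)^{2} = \left(6 + \left(7 + \sqrt{2}\right)\right)^{2} = \left(13 + \sqrt{2}\right)^{2}$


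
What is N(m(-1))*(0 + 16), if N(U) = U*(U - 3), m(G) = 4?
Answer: 64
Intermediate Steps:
N(U) = U*(-3 + U)
N(m(-1))*(0 + 16) = (4*(-3 + 4))*(0 + 16) = (4*1)*16 = 4*16 = 64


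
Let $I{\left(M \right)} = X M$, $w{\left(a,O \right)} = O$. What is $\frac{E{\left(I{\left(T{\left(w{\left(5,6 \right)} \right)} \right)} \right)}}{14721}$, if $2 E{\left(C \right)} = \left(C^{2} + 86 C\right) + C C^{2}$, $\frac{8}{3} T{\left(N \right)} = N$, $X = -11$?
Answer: $- \frac{355773}{628096} \approx -0.56643$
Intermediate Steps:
$T{\left(N \right)} = \frac{3 N}{8}$
$I{\left(M \right)} = - 11 M$
$E{\left(C \right)} = \frac{C^{2}}{2} + \frac{C^{3}}{2} + 43 C$ ($E{\left(C \right)} = \frac{\left(C^{2} + 86 C\right) + C C^{2}}{2} = \frac{\left(C^{2} + 86 C\right) + C^{3}}{2} = \frac{C^{2} + C^{3} + 86 C}{2} = \frac{C^{2}}{2} + \frac{C^{3}}{2} + 43 C$)
$\frac{E{\left(I{\left(T{\left(w{\left(5,6 \right)} \right)} \right)} \right)}}{14721} = \frac{\frac{1}{2} \left(- 11 \cdot \frac{3}{8} \cdot 6\right) \left(86 - 11 \cdot \frac{3}{8} \cdot 6 + \left(- 11 \cdot \frac{3}{8} \cdot 6\right)^{2}\right)}{14721} = \frac{\left(-11\right) \frac{9}{4} \left(86 - \frac{99}{4} + \left(\left(-11\right) \frac{9}{4}\right)^{2}\right)}{2} \cdot \frac{1}{14721} = \frac{1}{2} \left(- \frac{99}{4}\right) \left(86 - \frac{99}{4} + \left(- \frac{99}{4}\right)^{2}\right) \frac{1}{14721} = \frac{1}{2} \left(- \frac{99}{4}\right) \left(86 - \frac{99}{4} + \frac{9801}{16}\right) \frac{1}{14721} = \frac{1}{2} \left(- \frac{99}{4}\right) \frac{10781}{16} \cdot \frac{1}{14721} = \left(- \frac{1067319}{128}\right) \frac{1}{14721} = - \frac{355773}{628096}$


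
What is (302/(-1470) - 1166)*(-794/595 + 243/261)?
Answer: 5966697721/12682425 ≈ 470.47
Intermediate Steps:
(302/(-1470) - 1166)*(-794/595 + 243/261) = (302*(-1/1470) - 1166)*(-794*1/595 + 243*(1/261)) = (-151/735 - 1166)*(-794/595 + 27/29) = -857161/735*(-6961/17255) = 5966697721/12682425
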